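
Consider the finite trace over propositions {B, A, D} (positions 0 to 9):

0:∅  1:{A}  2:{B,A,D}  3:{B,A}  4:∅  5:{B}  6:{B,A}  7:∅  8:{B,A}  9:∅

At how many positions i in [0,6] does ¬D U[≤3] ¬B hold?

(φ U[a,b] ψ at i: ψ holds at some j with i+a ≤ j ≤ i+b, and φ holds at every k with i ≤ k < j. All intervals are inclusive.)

6

Evaluate at each i in [0,6]:
  i=0: ✓ (rhs at j=0)
  i=1: ✓ (rhs at j=1)
  i=2: ✗ (lhs fails at k=2 before rhs at j=4)
  i=3: ✓ (rhs at j=4; lhs holds on [3,3])
  i=4: ✓ (rhs at j=4)
  i=5: ✓ (rhs at j=7; lhs holds on [5,6])
  i=6: ✓ (rhs at j=7; lhs holds on [6,6])
Positions where it holds: {0, 1, 3, 4, 5, 6} → 6.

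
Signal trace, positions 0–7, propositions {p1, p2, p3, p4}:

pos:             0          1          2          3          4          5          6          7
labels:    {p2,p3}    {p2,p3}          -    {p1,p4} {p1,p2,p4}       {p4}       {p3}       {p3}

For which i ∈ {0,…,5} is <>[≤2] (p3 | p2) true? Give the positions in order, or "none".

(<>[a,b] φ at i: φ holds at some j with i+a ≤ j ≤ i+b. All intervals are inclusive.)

0, 1, 2, 3, 4, 5

Evaluate at each i in [0,5]:
  i=0: ✓ (witness j=0)
  i=1: ✓ (witness j=1)
  i=2: ✓ (witness j=4)
  i=3: ✓ (witness j=4)
  i=4: ✓ (witness j=4)
  i=5: ✓ (witness j=6)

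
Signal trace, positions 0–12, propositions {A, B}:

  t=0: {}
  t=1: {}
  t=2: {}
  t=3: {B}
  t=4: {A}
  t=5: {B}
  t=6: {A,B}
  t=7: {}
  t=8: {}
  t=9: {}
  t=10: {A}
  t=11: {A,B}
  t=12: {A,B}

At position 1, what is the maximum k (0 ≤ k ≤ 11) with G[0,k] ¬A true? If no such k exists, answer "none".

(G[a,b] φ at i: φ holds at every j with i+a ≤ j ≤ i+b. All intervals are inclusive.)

2

¬A must hold from j=1 onward; find where it first fails.
  j=1: holds
  j=2: holds
  j=3: holds
  j=4: fails
Holds on [1,3], so largest k = 2.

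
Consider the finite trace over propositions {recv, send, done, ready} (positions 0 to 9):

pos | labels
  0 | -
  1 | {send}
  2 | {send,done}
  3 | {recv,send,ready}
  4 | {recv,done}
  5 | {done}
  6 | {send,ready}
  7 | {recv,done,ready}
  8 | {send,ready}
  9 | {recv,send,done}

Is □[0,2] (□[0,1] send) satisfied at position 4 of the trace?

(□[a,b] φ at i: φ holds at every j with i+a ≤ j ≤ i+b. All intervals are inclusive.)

Check □[0,1] send at every j in [4,6]:
  j=4: fails at 4
  j=5: fails at 5
  j=6: fails at 7
Fails at j=4 → formula fails.

False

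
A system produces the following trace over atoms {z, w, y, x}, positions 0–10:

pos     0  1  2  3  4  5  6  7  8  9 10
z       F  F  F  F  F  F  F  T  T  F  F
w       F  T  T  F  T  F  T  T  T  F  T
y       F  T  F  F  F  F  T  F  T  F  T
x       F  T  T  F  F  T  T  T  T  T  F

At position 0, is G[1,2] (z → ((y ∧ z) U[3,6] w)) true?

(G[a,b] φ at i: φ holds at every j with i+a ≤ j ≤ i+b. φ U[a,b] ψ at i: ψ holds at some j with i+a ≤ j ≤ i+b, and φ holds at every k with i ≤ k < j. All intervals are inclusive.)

True

Check (z → ((y ∧ z) U[3,6] w)) at every j in [1,2]:
  j=1: antecedent false → ✓
  j=2: antecedent false → ✓
All positions satisfy it → formula holds.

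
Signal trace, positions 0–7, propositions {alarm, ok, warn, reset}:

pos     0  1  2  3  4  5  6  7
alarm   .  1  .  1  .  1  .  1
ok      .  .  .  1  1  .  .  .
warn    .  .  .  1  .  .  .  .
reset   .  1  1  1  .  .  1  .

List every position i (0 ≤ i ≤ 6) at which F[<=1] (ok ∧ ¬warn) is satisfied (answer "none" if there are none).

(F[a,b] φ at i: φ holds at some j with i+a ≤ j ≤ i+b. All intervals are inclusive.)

Evaluate at each i in [0,6]:
  i=0: ✗ (none in [0,1])
  i=1: ✗ (none in [1,2])
  i=2: ✗ (none in [2,3])
  i=3: ✓ (witness j=4)
  i=4: ✓ (witness j=4)
  i=5: ✗ (none in [5,6])
  i=6: ✗ (none in [6,7])

3, 4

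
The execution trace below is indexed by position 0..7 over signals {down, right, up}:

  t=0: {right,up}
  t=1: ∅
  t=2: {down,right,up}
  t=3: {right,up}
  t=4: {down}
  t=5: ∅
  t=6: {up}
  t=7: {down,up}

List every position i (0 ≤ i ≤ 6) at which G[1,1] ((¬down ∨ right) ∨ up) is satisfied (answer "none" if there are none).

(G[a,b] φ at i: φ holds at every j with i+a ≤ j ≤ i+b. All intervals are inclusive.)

Evaluate at each i in [0,6]:
  i=0: ✓ (all of [1,1])
  i=1: ✓ (all of [2,2])
  i=2: ✓ (all of [3,3])
  i=3: ✗ (fails at j=4)
  i=4: ✓ (all of [5,5])
  i=5: ✓ (all of [6,6])
  i=6: ✓ (all of [7,7])

0, 1, 2, 4, 5, 6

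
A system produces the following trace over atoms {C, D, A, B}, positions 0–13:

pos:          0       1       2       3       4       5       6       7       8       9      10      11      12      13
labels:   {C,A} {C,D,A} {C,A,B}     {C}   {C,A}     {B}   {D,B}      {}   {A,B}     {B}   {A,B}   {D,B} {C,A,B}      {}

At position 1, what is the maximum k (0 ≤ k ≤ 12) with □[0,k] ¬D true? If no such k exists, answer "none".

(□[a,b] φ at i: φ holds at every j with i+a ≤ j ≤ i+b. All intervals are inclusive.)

¬D must hold from j=1 onward; find where it first fails.
  j=1: fails → no k works.

none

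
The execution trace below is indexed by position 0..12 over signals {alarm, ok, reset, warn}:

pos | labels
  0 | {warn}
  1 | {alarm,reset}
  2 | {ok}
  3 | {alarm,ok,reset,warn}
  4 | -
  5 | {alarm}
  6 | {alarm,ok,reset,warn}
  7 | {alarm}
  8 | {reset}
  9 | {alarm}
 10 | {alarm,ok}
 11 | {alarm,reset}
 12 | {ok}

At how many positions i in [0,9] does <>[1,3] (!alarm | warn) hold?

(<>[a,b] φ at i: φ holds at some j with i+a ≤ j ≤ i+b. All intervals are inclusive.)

Evaluate at each i in [0,9]:
  i=0: ✓ (witness j=2)
  i=1: ✓ (witness j=2)
  i=2: ✓ (witness j=3)
  i=3: ✓ (witness j=4)
  i=4: ✓ (witness j=6)
  i=5: ✓ (witness j=6)
  i=6: ✓ (witness j=8)
  i=7: ✓ (witness j=8)
  i=8: ✗ (none in [9,11])
  i=9: ✓ (witness j=12)
Positions where it holds: {0, 1, 2, 3, 4, 5, 6, 7, 9} → 9.

9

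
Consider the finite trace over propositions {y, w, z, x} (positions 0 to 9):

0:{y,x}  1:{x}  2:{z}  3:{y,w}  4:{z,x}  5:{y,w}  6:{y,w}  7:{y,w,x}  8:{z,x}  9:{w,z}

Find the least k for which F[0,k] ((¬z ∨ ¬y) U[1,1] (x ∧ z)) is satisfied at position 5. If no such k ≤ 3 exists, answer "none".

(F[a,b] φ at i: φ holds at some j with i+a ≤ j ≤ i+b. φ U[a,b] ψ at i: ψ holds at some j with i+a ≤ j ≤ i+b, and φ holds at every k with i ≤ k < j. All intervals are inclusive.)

Scan j = 5,6,… for ((¬z ∨ ¬y) U[1,1] (x ∧ z)):
  j=5: fails
  j=6: fails
  j=7: holds
First hit at j=7, so smallest k = 7-5 = 2.

2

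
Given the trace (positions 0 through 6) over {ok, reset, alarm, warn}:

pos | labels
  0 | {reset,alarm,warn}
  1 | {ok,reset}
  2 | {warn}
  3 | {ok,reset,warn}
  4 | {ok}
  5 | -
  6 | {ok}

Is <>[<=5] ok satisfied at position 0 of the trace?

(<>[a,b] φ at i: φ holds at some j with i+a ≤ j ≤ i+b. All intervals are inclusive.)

Holds

Check ok at each j in [0,5]:
  j=0: false
  j=1: true
  j=2: false
  j=3: true
  j=4: true
  j=5: false
Found at j=1 → formula holds.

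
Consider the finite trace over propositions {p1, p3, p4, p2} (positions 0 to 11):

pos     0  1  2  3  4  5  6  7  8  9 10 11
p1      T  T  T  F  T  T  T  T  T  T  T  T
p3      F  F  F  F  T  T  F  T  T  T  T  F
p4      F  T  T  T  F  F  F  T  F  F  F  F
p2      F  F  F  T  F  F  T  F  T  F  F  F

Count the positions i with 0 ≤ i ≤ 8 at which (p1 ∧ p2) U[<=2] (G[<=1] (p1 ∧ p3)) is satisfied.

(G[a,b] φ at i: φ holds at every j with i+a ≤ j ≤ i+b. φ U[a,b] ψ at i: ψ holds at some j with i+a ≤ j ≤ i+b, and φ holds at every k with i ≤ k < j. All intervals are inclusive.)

Evaluate at each i in [0,8]:
  i=0: ✗ (no rhs in [0,2])
  i=1: ✗ (no rhs in [1,3])
  i=2: ✗ (lhs fails at k=2 before rhs at j=4)
  i=3: ✗ (lhs fails at k=3 before rhs at j=4)
  i=4: ✓ (rhs at j=4)
  i=5: ✗ (lhs fails at k=5 before rhs at j=7)
  i=6: ✓ (rhs at j=7; lhs holds on [6,6])
  i=7: ✓ (rhs at j=7)
  i=8: ✓ (rhs at j=8)
Positions where it holds: {4, 6, 7, 8} → 4.

4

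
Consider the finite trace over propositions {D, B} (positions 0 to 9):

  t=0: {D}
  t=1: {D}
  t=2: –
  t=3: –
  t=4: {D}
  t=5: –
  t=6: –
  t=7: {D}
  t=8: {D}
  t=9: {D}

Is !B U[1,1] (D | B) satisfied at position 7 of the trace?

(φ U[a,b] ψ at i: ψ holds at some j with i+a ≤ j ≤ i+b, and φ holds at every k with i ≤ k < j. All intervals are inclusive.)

Yes

Need some j in [8,8] with (D | B), and !B at every k in [7,j-1].
  j=8: (D | B) holds; !B holds at every k in [7,7] → satisfied.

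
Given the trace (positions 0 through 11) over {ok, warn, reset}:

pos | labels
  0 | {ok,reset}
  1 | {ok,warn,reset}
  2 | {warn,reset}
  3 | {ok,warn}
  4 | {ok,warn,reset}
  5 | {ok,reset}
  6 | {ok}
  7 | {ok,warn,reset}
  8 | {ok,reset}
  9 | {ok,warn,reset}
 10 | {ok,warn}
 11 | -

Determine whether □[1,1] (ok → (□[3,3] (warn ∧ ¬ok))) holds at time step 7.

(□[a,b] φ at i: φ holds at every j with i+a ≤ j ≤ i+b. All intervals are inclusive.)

Check (ok → (□[3,3] (warn ∧ ¬ok))) at every j in [8,8]:
  j=8: antecedent true; consequent fails at 11 → ✗
Fails at j=8 → formula fails.

Does not hold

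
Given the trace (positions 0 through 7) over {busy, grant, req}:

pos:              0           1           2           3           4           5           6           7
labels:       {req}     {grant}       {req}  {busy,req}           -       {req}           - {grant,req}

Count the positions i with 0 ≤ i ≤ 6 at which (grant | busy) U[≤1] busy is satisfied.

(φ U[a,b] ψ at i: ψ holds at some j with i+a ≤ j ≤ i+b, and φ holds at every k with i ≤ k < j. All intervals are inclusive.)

Evaluate at each i in [0,6]:
  i=0: ✗ (no rhs in [0,1])
  i=1: ✗ (no rhs in [1,2])
  i=2: ✗ (lhs fails at k=2 before rhs at j=3)
  i=3: ✓ (rhs at j=3)
  i=4: ✗ (no rhs in [4,5])
  i=5: ✗ (no rhs in [5,6])
  i=6: ✗ (no rhs in [6,7])
Positions where it holds: {3} → 1.

1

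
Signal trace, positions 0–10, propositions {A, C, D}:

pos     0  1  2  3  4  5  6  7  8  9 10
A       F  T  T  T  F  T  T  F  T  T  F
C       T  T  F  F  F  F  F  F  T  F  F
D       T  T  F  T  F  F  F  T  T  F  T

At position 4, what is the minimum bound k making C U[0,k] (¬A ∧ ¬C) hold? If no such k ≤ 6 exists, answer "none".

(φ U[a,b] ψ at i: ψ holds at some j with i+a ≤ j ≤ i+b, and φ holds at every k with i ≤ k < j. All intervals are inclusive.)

Need earliest j ≥ 4 with (¬A ∧ ¬C), and C at every k in [4,j-1].
  j=4: rhs holds (empty prefix). k = 0.

0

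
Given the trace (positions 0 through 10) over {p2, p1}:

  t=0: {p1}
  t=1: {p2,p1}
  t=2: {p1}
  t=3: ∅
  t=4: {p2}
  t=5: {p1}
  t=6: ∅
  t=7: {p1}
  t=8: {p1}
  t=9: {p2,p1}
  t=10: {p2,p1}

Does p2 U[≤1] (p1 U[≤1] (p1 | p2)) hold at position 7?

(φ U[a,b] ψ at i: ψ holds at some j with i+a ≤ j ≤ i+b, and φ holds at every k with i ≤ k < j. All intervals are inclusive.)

Need some j in [7,8] with (p1 U[≤1] (p1 | p2)), and p2 at every k in [7,j-1].
  j=7: (p1 U[≤1] (p1 | p2)) holds; no prefix to check → satisfied.

Yes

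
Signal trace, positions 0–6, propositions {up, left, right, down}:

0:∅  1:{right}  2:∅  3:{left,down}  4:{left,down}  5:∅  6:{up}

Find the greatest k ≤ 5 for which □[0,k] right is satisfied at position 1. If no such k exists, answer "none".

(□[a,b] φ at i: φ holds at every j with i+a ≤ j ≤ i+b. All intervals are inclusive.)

0

right must hold from j=1 onward; find where it first fails.
  j=1: holds
  j=2: fails
Holds on [1,1], so largest k = 0.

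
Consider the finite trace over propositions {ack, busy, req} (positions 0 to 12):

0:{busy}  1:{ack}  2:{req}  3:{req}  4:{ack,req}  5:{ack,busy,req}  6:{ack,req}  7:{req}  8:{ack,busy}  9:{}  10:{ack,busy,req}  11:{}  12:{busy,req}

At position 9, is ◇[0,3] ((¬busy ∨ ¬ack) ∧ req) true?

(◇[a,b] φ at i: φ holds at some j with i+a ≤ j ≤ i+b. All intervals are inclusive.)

Holds

Check ((¬busy ∨ ¬ack) ∧ req) at each j in [9,12]:
  j=9: false
  j=10: false
  j=11: false
  j=12: true
Found at j=12 → formula holds.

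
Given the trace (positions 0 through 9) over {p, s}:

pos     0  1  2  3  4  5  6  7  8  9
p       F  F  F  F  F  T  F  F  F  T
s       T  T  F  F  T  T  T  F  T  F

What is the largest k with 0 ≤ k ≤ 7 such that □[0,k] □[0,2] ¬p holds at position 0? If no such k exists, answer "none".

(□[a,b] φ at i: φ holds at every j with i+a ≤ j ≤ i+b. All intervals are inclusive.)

□[0,2] ¬p must hold from j=0 onward; find where it first fails.
  j=0: holds
  j=1: holds
  j=2: holds
  j=3: fails
Holds on [0,2], so largest k = 2.

2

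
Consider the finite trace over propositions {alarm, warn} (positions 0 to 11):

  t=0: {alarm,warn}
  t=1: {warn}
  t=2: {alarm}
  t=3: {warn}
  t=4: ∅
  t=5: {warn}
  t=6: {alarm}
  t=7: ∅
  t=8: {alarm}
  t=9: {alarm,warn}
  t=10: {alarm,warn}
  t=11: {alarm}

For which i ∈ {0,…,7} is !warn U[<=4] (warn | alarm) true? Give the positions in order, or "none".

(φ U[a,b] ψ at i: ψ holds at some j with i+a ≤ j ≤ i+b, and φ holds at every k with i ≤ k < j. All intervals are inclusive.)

Evaluate at each i in [0,7]:
  i=0: ✓ (rhs at j=0)
  i=1: ✓ (rhs at j=1)
  i=2: ✓ (rhs at j=2)
  i=3: ✓ (rhs at j=3)
  i=4: ✓ (rhs at j=5; lhs holds on [4,4])
  i=5: ✓ (rhs at j=5)
  i=6: ✓ (rhs at j=6)
  i=7: ✓ (rhs at j=8; lhs holds on [7,7])

0, 1, 2, 3, 4, 5, 6, 7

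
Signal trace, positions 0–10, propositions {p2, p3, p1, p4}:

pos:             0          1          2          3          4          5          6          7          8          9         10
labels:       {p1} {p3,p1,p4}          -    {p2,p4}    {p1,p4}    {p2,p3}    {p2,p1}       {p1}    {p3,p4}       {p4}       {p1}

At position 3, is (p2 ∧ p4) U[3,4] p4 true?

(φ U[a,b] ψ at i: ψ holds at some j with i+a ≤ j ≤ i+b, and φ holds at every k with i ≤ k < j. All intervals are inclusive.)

Does not hold

Need some j in [6,7] with p4, and (p2 ∧ p4) at every k in [3,j-1].
  j=6: p4 false.
  j=7: p4 false.
No j in the window works → until fails.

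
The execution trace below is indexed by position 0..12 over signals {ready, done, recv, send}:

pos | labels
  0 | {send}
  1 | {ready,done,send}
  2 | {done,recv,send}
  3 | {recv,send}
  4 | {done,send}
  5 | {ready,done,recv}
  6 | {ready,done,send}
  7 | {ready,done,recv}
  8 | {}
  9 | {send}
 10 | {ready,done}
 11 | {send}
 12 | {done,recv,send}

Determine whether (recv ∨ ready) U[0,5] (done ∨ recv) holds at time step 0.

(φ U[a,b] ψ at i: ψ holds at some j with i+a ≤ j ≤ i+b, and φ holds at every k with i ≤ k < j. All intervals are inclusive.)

Does not hold

Need some j in [0,5] with (done ∨ recv), and (recv ∨ ready) at every k in [0,j-1].
  j=0: (done ∨ recv) false.
  j=1: (done ∨ recv) holds, but (recv ∨ ready) fails at k=0 → not this j.
  j=2: (done ∨ recv) holds, but (recv ∨ ready) fails at k=0 → not this j.
  j=3: (done ∨ recv) holds, but (recv ∨ ready) fails at k=0 → not this j.
  j=4: (done ∨ recv) holds, but (recv ∨ ready) fails at k=0 → not this j.
  j=5: (done ∨ recv) holds, but (recv ∨ ready) fails at k=0 → not this j.
No j in the window works → until fails.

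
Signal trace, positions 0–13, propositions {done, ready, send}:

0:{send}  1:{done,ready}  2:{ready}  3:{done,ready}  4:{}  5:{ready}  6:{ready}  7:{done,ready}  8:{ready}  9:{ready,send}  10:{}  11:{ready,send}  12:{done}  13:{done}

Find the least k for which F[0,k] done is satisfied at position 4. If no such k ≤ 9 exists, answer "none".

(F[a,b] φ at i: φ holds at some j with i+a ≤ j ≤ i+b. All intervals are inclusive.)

3

Scan j = 4,5,… for done:
  j=4: fails
  j=5: fails
  j=6: fails
  j=7: holds
First hit at j=7, so smallest k = 7-4 = 3.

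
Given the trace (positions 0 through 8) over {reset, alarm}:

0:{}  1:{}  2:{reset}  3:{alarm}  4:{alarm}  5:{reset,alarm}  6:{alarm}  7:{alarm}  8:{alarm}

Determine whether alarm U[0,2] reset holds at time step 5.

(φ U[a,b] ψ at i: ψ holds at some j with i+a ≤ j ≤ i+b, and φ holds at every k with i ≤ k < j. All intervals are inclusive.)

Need some j in [5,7] with reset, and alarm at every k in [5,j-1].
  j=5: reset holds; no prefix to check → satisfied.

True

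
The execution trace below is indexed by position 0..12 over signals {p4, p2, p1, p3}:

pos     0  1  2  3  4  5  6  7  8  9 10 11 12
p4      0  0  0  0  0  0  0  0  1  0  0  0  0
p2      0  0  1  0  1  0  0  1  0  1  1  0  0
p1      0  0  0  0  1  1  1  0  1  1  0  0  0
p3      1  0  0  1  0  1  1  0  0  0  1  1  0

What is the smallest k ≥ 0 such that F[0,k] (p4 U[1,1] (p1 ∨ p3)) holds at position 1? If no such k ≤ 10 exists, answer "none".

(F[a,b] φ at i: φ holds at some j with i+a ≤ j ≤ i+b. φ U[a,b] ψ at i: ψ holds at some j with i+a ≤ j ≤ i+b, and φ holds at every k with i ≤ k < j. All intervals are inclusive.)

Scan j = 1,2,… for (p4 U[1,1] (p1 ∨ p3)):
  j=1: fails
  j=2: fails
  j=3: fails
  j=4: fails
  j=5: fails
  j=6: fails
  j=7: fails
  j=8: holds
First hit at j=8, so smallest k = 8-1 = 7.

7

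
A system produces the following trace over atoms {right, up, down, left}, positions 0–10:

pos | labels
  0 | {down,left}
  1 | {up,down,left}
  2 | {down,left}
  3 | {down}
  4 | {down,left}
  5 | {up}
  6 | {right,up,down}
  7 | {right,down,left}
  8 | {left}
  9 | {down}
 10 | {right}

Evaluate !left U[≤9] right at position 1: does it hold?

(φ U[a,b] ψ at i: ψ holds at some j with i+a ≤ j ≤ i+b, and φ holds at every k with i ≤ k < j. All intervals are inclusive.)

No

Need some j in [1,10] with right, and !left at every k in [1,j-1].
  j=1: right false.
  j=2: right false.
  j=3: right false.
  j=4: right false.
  j=5: right false.
  j=6: right holds, but !left fails at k=1 → not this j.
  j=7: right holds, but !left fails at k=1 → not this j.
  j=8: right false.
  j=9: right false.
  j=10: right holds, but !left fails at k=1 → not this j.
No j in the window works → until fails.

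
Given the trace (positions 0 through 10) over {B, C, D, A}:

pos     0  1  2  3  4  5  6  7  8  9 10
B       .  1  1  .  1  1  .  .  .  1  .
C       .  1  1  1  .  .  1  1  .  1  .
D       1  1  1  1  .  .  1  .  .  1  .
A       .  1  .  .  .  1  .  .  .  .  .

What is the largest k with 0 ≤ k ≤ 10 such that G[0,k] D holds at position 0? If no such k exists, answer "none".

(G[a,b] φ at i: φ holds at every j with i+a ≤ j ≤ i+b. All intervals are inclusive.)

3

D must hold from j=0 onward; find where it first fails.
  j=0: holds
  j=1: holds
  j=2: holds
  j=3: holds
  j=4: fails
Holds on [0,3], so largest k = 3.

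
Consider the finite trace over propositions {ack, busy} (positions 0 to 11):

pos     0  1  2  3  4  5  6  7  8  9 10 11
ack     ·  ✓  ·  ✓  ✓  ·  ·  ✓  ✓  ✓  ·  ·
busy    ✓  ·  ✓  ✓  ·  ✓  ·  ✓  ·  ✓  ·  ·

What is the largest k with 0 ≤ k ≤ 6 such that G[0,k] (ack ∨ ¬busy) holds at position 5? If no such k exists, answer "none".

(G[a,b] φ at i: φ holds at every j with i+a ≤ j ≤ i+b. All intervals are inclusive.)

none

(ack ∨ ¬busy) must hold from j=5 onward; find where it first fails.
  j=5: fails → no k works.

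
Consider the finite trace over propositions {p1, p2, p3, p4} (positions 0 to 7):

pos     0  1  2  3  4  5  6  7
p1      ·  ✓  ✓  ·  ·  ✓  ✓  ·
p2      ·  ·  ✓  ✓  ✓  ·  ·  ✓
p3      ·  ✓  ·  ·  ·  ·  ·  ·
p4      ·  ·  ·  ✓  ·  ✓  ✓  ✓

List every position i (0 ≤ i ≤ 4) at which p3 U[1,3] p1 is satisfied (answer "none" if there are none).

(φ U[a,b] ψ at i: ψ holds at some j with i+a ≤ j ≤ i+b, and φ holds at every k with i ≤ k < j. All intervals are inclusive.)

Evaluate at each i in [0,4]:
  i=0: ✗ (lhs fails at k=0 before rhs at j=1)
  i=1: ✓ (rhs at j=2; lhs holds on [1,1])
  i=2: ✗ (lhs fails at k=2 before rhs at j=5)
  i=3: ✗ (lhs fails at k=3 before rhs at j=5)
  i=4: ✗ (lhs fails at k=4 before rhs at j=5)

1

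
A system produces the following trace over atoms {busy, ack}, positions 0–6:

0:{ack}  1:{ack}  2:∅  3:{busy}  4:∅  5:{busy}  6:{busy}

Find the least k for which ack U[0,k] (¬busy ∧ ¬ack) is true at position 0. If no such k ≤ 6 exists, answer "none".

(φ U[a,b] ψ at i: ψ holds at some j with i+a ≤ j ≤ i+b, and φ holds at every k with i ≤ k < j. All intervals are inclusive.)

2

Need earliest j ≥ 0 with (¬busy ∧ ¬ack), and ack at every k in [0,j-1].
  j=0: rhs fails.
  j=1: rhs fails.
  j=2: rhs holds; lhs holds on [0,1]. k = 2.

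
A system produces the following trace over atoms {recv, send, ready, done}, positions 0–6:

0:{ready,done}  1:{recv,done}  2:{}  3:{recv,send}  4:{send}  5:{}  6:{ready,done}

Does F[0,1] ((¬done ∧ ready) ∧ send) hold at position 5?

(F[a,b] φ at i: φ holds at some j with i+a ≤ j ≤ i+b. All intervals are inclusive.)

No

Check ((¬done ∧ ready) ∧ send) at each j in [5,6]:
  j=5: false
  j=6: false
No position in the window satisfies it → formula fails.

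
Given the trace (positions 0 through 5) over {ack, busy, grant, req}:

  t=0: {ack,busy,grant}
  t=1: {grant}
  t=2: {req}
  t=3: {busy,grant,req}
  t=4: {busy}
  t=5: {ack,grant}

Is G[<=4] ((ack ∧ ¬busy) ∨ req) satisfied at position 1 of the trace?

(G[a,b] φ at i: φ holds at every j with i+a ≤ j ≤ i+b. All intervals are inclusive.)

Check ((ack ∧ ¬busy) ∨ req) at every j in [1,5]:
  j=1: false
  j=2: true
  j=3: true
  j=4: false
  j=5: true
Fails at j=1 → formula fails.

Does not hold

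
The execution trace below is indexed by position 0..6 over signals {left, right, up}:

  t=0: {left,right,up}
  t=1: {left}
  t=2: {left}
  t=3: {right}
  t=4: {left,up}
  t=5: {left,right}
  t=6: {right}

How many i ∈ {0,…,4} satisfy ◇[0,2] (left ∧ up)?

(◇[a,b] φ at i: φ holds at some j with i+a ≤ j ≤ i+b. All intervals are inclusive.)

Evaluate at each i in [0,4]:
  i=0: ✓ (witness j=0)
  i=1: ✗ (none in [1,3])
  i=2: ✓ (witness j=4)
  i=3: ✓ (witness j=4)
  i=4: ✓ (witness j=4)
Positions where it holds: {0, 2, 3, 4} → 4.

4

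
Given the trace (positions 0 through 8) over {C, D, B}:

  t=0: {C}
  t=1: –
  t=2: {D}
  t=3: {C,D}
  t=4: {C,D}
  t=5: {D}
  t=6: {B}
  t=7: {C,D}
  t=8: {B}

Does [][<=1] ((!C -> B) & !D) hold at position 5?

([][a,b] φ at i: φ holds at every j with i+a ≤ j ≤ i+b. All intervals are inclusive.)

No

Check ((!C -> B) & !D) at every j in [5,6]:
  j=5: false
  j=6: true
Fails at j=5 → formula fails.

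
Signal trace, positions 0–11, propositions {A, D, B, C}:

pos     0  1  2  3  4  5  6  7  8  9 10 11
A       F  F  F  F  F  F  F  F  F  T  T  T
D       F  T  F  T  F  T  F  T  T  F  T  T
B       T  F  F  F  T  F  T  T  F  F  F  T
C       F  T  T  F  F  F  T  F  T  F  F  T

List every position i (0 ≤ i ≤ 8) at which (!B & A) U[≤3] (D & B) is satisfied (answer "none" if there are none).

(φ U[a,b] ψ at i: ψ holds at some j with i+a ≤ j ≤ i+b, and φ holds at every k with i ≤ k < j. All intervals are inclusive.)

Evaluate at each i in [0,8]:
  i=0: ✗ (no rhs in [0,3])
  i=1: ✗ (no rhs in [1,4])
  i=2: ✗ (no rhs in [2,5])
  i=3: ✗ (no rhs in [3,6])
  i=4: ✗ (lhs fails at k=4 before rhs at j=7)
  i=5: ✗ (lhs fails at k=5 before rhs at j=7)
  i=6: ✗ (lhs fails at k=6 before rhs at j=7)
  i=7: ✓ (rhs at j=7)
  i=8: ✗ (lhs fails at k=8 before rhs at j=11)

7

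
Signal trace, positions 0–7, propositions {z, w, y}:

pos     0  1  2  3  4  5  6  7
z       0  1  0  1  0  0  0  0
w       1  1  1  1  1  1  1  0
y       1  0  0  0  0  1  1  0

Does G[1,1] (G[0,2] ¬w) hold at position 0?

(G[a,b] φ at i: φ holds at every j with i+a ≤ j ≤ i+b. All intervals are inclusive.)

Check G[0,2] ¬w at every j in [1,1]:
  j=1: fails at 1
Fails at j=1 → formula fails.

False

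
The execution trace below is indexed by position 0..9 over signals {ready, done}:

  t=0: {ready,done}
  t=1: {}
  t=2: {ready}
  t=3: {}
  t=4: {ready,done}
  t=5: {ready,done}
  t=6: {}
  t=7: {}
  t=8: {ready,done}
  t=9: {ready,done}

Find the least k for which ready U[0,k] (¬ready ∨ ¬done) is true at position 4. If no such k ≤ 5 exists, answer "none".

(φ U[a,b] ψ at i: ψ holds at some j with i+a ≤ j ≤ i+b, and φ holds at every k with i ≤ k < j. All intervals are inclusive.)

Need earliest j ≥ 4 with (¬ready ∨ ¬done), and ready at every k in [4,j-1].
  j=4: rhs fails.
  j=5: rhs fails.
  j=6: rhs holds; lhs holds on [4,5]. k = 2.

2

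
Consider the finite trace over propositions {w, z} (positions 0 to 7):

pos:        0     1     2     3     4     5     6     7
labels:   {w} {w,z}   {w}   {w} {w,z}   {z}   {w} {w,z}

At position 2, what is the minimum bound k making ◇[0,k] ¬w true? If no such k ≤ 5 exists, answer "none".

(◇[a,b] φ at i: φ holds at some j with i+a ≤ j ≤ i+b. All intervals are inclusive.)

3

Scan j = 2,3,… for ¬w:
  j=2: fails
  j=3: fails
  j=4: fails
  j=5: holds
First hit at j=5, so smallest k = 5-2 = 3.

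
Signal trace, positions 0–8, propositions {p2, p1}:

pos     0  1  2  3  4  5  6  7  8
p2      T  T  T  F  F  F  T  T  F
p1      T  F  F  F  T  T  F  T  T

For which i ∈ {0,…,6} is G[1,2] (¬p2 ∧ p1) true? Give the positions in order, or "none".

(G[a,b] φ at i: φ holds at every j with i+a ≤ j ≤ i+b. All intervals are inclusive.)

Evaluate at each i in [0,6]:
  i=0: ✗ (fails at j=1)
  i=1: ✗ (fails at j=2)
  i=2: ✗ (fails at j=3)
  i=3: ✓ (all of [4,5])
  i=4: ✗ (fails at j=6)
  i=5: ✗ (fails at j=6)
  i=6: ✗ (fails at j=7)

3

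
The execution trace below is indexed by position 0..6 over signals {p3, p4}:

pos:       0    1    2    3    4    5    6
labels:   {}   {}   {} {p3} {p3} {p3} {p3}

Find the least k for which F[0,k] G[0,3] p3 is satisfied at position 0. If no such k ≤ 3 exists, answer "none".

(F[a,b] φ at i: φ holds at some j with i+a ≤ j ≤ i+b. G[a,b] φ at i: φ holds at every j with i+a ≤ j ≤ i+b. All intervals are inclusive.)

Scan j = 0,1,… for G[0,3] p3:
  j=0: fails
  j=1: fails
  j=2: fails
  j=3: holds
First hit at j=3, so smallest k = 3-0 = 3.

3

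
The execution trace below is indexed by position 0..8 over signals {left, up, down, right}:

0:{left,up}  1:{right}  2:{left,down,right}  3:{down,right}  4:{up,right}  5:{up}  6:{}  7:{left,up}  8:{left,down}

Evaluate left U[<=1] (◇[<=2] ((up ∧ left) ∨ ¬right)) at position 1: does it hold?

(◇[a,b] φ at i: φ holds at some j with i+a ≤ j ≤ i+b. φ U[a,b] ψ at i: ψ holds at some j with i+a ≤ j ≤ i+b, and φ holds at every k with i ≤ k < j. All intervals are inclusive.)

Need some j in [1,2] with ◇[<=2] ((up ∧ left) ∨ ¬right), and left at every k in [1,j-1].
  j=1: ◇[<=2] ((up ∧ left) ∨ ¬right) — fails (none in [1,3]).
  j=2: ◇[<=2] ((up ∧ left) ∨ ¬right) — fails (none in [2,4]).
No j in the window works → until fails.

Does not hold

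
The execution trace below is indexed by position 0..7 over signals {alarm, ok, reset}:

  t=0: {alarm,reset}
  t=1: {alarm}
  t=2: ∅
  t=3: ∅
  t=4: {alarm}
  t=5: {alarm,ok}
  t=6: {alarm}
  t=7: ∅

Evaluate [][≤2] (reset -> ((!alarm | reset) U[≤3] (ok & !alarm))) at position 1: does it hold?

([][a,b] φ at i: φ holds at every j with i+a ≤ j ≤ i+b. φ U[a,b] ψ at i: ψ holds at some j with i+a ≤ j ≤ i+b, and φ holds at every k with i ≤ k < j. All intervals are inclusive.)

True

Check (reset -> ((!alarm | reset) U[≤3] (ok & !alarm))) at every j in [1,3]:
  j=1: antecedent false → ✓
  j=2: antecedent false → ✓
  j=3: antecedent false → ✓
All positions satisfy it → formula holds.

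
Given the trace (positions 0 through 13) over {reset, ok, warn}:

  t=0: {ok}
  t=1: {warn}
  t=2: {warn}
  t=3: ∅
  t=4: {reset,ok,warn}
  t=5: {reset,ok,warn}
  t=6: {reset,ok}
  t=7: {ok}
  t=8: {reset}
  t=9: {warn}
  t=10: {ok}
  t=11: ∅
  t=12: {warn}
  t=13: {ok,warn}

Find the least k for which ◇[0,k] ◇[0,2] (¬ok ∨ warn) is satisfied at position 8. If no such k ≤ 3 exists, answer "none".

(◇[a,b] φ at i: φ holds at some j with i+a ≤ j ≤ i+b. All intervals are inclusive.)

Scan j = 8,9,… for ◇[0,2] (¬ok ∨ warn):
  j=8: holds
First hit at j=8, so smallest k = 8-8 = 0.

0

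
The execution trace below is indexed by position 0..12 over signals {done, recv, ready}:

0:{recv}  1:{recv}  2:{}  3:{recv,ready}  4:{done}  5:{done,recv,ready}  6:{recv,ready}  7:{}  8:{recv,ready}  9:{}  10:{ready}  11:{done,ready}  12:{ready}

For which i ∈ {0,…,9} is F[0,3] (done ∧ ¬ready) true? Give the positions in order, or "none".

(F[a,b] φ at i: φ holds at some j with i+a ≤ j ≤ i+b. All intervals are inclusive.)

1, 2, 3, 4

Evaluate at each i in [0,9]:
  i=0: ✗ (none in [0,3])
  i=1: ✓ (witness j=4)
  i=2: ✓ (witness j=4)
  i=3: ✓ (witness j=4)
  i=4: ✓ (witness j=4)
  i=5: ✗ (none in [5,8])
  i=6: ✗ (none in [6,9])
  i=7: ✗ (none in [7,10])
  i=8: ✗ (none in [8,11])
  i=9: ✗ (none in [9,12])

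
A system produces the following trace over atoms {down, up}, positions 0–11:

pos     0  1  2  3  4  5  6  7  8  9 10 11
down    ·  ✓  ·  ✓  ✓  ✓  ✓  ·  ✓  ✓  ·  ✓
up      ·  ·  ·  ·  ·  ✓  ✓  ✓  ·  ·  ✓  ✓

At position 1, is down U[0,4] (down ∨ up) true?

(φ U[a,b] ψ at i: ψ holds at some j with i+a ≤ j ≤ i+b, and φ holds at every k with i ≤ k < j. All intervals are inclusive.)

Holds

Need some j in [1,5] with (down ∨ up), and down at every k in [1,j-1].
  j=1: (down ∨ up) holds; no prefix to check → satisfied.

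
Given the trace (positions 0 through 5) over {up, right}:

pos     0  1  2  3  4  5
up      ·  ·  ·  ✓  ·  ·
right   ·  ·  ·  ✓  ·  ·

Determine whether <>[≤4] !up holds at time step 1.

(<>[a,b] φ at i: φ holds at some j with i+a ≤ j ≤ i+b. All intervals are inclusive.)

True

Check !up at each j in [1,5]:
  j=1: true
  j=2: true
  j=3: false
  j=4: true
  j=5: true
Found at j=1 → formula holds.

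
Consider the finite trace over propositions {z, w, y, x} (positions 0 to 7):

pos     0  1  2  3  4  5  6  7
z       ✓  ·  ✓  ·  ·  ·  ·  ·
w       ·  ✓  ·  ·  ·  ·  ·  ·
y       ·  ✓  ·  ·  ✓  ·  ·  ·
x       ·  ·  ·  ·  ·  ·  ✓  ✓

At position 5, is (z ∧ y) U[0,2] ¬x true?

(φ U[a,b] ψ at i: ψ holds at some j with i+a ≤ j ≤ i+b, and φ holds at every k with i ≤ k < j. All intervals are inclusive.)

Holds

Need some j in [5,7] with ¬x, and (z ∧ y) at every k in [5,j-1].
  j=5: ¬x holds; no prefix to check → satisfied.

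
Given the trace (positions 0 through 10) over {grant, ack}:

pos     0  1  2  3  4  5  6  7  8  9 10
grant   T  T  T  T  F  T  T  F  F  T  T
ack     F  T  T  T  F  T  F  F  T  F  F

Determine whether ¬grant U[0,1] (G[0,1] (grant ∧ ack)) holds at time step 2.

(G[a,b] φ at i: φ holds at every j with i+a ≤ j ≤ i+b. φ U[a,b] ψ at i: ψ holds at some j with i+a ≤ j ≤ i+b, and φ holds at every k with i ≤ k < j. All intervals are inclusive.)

Yes

Need some j in [2,3] with G[0,1] (grant ∧ ack), and ¬grant at every k in [2,j-1].
  j=2: G[0,1] (grant ∧ ack) holds; no prefix to check → satisfied.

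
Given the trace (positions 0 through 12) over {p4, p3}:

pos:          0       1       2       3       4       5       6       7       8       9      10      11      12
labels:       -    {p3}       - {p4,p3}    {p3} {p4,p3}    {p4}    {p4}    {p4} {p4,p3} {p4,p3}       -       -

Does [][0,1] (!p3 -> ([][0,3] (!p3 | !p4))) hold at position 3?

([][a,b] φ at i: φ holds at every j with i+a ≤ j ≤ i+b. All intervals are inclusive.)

Check (!p3 -> ([][0,3] (!p3 | !p4))) at every j in [3,4]:
  j=3: antecedent false → ✓
  j=4: antecedent false → ✓
All positions satisfy it → formula holds.

True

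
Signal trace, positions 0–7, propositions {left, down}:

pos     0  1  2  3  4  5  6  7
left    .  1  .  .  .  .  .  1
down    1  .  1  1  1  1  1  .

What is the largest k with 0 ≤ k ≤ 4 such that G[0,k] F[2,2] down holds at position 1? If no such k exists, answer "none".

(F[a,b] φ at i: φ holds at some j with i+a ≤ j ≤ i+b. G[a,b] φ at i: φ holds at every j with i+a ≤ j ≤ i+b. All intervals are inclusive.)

3

F[2,2] down must hold from j=1 onward; find where it first fails.
  j=1: holds
  j=2: holds
  j=3: holds
  j=4: holds
  j=5: fails
Holds on [1,4], so largest k = 3.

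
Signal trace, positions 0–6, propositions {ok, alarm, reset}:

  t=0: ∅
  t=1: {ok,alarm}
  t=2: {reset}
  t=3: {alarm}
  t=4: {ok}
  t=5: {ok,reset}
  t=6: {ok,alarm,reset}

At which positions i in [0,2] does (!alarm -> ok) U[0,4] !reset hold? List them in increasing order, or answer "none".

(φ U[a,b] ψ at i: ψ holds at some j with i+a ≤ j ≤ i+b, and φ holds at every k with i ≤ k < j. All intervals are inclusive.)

0, 1

Evaluate at each i in [0,2]:
  i=0: ✓ (rhs at j=0)
  i=1: ✓ (rhs at j=1)
  i=2: ✗ (lhs fails at k=2 before rhs at j=3)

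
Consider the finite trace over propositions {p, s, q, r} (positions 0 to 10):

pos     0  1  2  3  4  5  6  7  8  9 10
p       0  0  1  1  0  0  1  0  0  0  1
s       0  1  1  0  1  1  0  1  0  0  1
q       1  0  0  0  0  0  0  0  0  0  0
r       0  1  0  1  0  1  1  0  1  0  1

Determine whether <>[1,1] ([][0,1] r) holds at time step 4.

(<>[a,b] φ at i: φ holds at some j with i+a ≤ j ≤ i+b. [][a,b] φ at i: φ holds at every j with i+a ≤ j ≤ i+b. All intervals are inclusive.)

Yes

Check [][0,1] r at each j in [5,5]:
  j=5: holds on [5,6]
Found at j=5 → formula holds.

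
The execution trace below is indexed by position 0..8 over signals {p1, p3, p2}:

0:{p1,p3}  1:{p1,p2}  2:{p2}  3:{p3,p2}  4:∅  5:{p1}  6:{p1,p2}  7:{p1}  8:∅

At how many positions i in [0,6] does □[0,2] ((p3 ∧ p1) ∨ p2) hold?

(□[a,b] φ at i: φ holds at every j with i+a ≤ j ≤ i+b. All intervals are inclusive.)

2

Evaluate at each i in [0,6]:
  i=0: ✓ (all of [0,2])
  i=1: ✓ (all of [1,3])
  i=2: ✗ (fails at j=4)
  i=3: ✗ (fails at j=4)
  i=4: ✗ (fails at j=4)
  i=5: ✗ (fails at j=5)
  i=6: ✗ (fails at j=7)
Positions where it holds: {0, 1} → 2.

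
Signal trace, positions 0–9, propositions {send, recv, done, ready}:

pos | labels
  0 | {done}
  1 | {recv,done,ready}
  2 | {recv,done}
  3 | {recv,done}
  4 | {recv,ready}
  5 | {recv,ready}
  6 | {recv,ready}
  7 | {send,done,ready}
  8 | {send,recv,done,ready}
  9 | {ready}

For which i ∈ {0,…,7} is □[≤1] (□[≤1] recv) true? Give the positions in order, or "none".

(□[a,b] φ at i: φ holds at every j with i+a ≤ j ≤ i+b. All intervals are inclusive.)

1, 2, 3, 4

Evaluate at each i in [0,7]:
  i=0: ✗ (fails at j=0)
  i=1: ✓ (all of [1,2])
  i=2: ✓ (all of [2,3])
  i=3: ✓ (all of [3,4])
  i=4: ✓ (all of [4,5])
  i=5: ✗ (fails at j=6)
  i=6: ✗ (fails at j=6)
  i=7: ✗ (fails at j=7)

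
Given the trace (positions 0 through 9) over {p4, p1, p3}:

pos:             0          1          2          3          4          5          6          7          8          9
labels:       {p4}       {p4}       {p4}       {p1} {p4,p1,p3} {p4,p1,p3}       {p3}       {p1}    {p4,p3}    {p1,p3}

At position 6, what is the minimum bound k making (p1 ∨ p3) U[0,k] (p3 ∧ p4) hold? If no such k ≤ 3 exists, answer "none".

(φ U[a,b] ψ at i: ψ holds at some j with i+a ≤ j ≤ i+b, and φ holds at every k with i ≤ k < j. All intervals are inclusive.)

Need earliest j ≥ 6 with (p3 ∧ p4), and (p1 ∨ p3) at every k in [6,j-1].
  j=6: rhs fails.
  j=7: rhs fails.
  j=8: rhs holds; lhs holds on [6,7]. k = 2.

2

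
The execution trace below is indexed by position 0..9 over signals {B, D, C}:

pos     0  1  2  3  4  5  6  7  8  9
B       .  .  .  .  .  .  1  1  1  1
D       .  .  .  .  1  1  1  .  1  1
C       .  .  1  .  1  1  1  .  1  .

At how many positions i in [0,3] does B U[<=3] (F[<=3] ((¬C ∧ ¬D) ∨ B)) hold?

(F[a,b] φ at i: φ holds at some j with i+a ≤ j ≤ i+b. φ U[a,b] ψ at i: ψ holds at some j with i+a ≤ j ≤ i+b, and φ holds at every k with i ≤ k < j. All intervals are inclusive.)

Evaluate at each i in [0,3]:
  i=0: ✓ (rhs at j=0)
  i=1: ✓ (rhs at j=1)
  i=2: ✓ (rhs at j=2)
  i=3: ✓ (rhs at j=3)
Positions where it holds: {0, 1, 2, 3} → 4.

4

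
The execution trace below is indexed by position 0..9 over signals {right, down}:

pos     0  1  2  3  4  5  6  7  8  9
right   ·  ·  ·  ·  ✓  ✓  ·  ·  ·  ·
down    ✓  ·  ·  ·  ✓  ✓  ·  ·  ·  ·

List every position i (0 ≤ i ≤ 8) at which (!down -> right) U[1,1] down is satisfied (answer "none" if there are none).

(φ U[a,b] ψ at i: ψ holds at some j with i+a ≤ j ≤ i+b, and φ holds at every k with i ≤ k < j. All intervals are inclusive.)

4

Evaluate at each i in [0,8]:
  i=0: ✗ (no rhs in [1,1])
  i=1: ✗ (no rhs in [2,2])
  i=2: ✗ (no rhs in [3,3])
  i=3: ✗ (lhs fails at k=3 before rhs at j=4)
  i=4: ✓ (rhs at j=5; lhs holds on [4,4])
  i=5: ✗ (no rhs in [6,6])
  i=6: ✗ (no rhs in [7,7])
  i=7: ✗ (no rhs in [8,8])
  i=8: ✗ (no rhs in [9,9])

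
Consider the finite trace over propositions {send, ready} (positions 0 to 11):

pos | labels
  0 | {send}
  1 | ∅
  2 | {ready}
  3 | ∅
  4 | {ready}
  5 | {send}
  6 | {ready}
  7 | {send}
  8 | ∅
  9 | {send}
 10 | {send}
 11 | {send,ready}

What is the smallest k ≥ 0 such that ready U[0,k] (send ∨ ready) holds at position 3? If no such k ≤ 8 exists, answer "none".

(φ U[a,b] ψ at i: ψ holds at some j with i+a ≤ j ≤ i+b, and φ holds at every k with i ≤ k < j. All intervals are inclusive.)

Need earliest j ≥ 3 with (send ∨ ready), and ready at every k in [3,j-1].
  j=3: rhs fails.
  j=4: rhs holds but lhs fails at k=3.
  j=5: rhs holds but lhs fails at k=3.
  j=6: rhs holds but lhs fails at k=3.
  j=7: rhs holds but lhs fails at k=3.
  j=8: rhs fails.
  j=9: rhs holds but lhs fails at k=3.
  j=10: rhs holds but lhs fails at k=3.
  j=11: rhs holds but lhs fails at k=3.
No witness within the range → none.

none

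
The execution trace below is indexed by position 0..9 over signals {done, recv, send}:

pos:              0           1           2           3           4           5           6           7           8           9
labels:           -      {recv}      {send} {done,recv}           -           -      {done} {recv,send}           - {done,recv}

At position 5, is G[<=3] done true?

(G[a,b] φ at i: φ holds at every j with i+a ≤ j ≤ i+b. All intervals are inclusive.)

Check done at every j in [5,8]:
  j=5: false
  j=6: true
  j=7: false
  j=8: false
Fails at j=5 → formula fails.

Does not hold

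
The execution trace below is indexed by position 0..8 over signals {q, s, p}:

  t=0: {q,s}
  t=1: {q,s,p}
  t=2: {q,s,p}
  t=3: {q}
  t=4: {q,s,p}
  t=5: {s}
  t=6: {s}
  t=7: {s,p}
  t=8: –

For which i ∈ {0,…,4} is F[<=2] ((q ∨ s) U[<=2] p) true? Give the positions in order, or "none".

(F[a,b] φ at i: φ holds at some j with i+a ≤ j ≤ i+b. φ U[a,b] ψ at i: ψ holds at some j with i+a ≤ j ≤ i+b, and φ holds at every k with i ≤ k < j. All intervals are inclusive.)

0, 1, 2, 3, 4

Evaluate at each i in [0,4]:
  i=0: ✓ (witness j=0)
  i=1: ✓ (witness j=1)
  i=2: ✓ (witness j=2)
  i=3: ✓ (witness j=3)
  i=4: ✓ (witness j=4)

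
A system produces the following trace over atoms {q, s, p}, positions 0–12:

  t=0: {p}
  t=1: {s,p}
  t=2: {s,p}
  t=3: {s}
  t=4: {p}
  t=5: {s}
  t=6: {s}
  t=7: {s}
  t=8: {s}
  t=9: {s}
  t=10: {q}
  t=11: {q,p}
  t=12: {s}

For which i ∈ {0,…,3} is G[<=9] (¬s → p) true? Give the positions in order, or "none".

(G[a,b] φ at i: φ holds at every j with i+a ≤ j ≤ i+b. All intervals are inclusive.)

Evaluate at each i in [0,3]:
  i=0: ✓ (all of [0,9])
  i=1: ✗ (fails at j=10)
  i=2: ✗ (fails at j=10)
  i=3: ✗ (fails at j=10)

0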